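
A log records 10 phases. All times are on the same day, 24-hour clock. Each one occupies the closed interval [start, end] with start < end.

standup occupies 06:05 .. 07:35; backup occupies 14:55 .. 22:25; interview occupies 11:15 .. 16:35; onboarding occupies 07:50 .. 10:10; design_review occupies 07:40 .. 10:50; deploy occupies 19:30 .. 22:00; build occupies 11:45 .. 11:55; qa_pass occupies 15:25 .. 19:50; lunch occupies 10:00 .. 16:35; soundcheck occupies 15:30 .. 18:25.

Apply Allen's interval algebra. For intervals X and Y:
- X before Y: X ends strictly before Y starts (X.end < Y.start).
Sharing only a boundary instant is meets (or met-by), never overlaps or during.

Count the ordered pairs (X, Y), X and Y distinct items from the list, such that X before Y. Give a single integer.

28

Checking all 90 ordered pairs for relation 'before'; matching pairs in alphabetical order:
(build, backup): build before backup ✓
(build, deploy): build before deploy ✓
(build, qa_pass): build before qa_pass ✓
(build, soundcheck): build before soundcheck ✓
(design_review, backup): design_review before backup ✓
(design_review, build): design_review before build ✓
(design_review, deploy): design_review before deploy ✓
(design_review, interview): design_review before interview ✓
(design_review, qa_pass): design_review before qa_pass ✓
(design_review, soundcheck): design_review before soundcheck ✓
(interview, deploy): interview before deploy ✓
(lunch, deploy): lunch before deploy ✓
(onboarding, backup): onboarding before backup ✓
(onboarding, build): onboarding before build ✓
(onboarding, deploy): onboarding before deploy ✓
(onboarding, interview): onboarding before interview ✓
(onboarding, qa_pass): onboarding before qa_pass ✓
(onboarding, soundcheck): onboarding before soundcheck ✓
(soundcheck, deploy): soundcheck before deploy ✓
(standup, backup): standup before backup ✓
(standup, build): standup before build ✓
(standup, deploy): standup before deploy ✓
(standup, design_review): standup before design_review ✓
(standup, interview): standup before interview ✓
... plus 4 further pairs not listed.
Count: 28.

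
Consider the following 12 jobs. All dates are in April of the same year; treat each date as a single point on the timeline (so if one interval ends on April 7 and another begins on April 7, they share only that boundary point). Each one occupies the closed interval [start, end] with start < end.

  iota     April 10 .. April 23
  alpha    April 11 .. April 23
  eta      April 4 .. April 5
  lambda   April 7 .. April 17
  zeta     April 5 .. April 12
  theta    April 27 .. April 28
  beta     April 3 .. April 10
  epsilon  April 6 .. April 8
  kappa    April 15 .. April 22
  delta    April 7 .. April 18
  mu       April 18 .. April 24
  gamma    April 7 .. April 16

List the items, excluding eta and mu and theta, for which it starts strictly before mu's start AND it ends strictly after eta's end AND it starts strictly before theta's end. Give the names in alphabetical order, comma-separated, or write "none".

alpha, beta, delta, epsilon, gamma, iota, kappa, lambda, zeta

Conditions: its start is strictly before mu's start (X.start < April 18) AND its end is strictly after eta's end (X.end > April 5) AND its start is strictly before theta's end (X.start < April 28).
alpha: start April 11 < April 18? ✓; end April 23 > April 5? ✓; start April 11 < April 28? ✓ → yes.
beta: start April 3 < April 18? ✓; end April 10 > April 5? ✓; start April 3 < April 28? ✓ → yes.
delta: start April 7 < April 18? ✓; end April 18 > April 5? ✓; start April 7 < April 28? ✓ → yes.
epsilon: start April 6 < April 18? ✓; end April 8 > April 5? ✓; start April 6 < April 28? ✓ → yes.
gamma: start April 7 < April 18? ✓; end April 16 > April 5? ✓; start April 7 < April 28? ✓ → yes.
iota: start April 10 < April 18? ✓; end April 23 > April 5? ✓; start April 10 < April 28? ✓ → yes.
kappa: start April 15 < April 18? ✓; end April 22 > April 5? ✓; start April 15 < April 28? ✓ → yes.
lambda: start April 7 < April 18? ✓; end April 17 > April 5? ✓; start April 7 < April 28? ✓ → yes.
zeta: start April 5 < April 18? ✓; end April 12 > April 5? ✓; start April 5 < April 28? ✓ → yes.
Result: alpha, beta, delta, epsilon, gamma, iota, kappa, lambda, zeta.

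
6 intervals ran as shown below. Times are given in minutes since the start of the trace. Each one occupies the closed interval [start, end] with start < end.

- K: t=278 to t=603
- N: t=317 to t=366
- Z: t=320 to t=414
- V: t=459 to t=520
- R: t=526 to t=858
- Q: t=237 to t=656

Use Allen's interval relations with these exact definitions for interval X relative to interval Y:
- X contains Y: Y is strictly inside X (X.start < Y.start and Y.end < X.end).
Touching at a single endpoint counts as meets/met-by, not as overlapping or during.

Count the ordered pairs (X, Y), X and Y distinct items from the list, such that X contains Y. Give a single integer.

7

Checking all 30 ordered pairs for relation 'contains'; matching pairs in alphabetical order:
(K, N): K contains N ✓
(K, V): K contains V ✓
(K, Z): K contains Z ✓
(Q, K): Q contains K ✓
(Q, N): Q contains N ✓
(Q, V): Q contains V ✓
(Q, Z): Q contains Z ✓
Count: 7.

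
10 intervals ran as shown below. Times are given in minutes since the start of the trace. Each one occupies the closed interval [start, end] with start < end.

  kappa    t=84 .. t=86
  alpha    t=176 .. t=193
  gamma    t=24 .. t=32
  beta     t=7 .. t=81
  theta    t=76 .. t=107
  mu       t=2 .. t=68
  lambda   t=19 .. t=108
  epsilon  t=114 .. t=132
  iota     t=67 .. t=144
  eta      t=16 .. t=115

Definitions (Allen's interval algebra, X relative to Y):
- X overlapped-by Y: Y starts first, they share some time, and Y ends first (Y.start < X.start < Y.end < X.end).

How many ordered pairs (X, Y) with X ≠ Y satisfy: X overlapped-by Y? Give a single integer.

11

Checking all 90 ordered pairs for relation 'overlapped-by'; matching pairs in alphabetical order:
(beta, mu): beta overlapped-by mu ✓
(epsilon, eta): epsilon overlapped-by eta ✓
(eta, beta): eta overlapped-by beta ✓
(eta, mu): eta overlapped-by mu ✓
(iota, beta): iota overlapped-by beta ✓
(iota, eta): iota overlapped-by eta ✓
(iota, lambda): iota overlapped-by lambda ✓
(iota, mu): iota overlapped-by mu ✓
(lambda, beta): lambda overlapped-by beta ✓
(lambda, mu): lambda overlapped-by mu ✓
(theta, beta): theta overlapped-by beta ✓
Count: 11.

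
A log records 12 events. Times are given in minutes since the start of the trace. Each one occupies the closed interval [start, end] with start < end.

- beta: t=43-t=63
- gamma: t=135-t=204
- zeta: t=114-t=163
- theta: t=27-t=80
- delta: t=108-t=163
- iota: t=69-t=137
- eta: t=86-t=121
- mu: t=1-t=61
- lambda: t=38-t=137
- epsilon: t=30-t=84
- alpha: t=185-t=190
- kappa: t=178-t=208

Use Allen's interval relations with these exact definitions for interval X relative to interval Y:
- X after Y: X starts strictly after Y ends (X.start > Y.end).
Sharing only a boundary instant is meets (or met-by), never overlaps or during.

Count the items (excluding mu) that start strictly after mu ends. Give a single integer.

7

Target mu = [t=1, t=61].
alpha [t=185, t=190] → after → counts.
beta [t=43, t=63] → overlapped-by → no.
delta [t=108, t=163] → after → counts.
epsilon [t=30, t=84] → overlapped-by → no.
eta [t=86, t=121] → after → counts.
gamma [t=135, t=204] → after → counts.
iota [t=69, t=137] → after → counts.
kappa [t=178, t=208] → after → counts.
lambda [t=38, t=137] → overlapped-by → no.
theta [t=27, t=80] → overlapped-by → no.
zeta [t=114, t=163] → after → counts.
Total: 7.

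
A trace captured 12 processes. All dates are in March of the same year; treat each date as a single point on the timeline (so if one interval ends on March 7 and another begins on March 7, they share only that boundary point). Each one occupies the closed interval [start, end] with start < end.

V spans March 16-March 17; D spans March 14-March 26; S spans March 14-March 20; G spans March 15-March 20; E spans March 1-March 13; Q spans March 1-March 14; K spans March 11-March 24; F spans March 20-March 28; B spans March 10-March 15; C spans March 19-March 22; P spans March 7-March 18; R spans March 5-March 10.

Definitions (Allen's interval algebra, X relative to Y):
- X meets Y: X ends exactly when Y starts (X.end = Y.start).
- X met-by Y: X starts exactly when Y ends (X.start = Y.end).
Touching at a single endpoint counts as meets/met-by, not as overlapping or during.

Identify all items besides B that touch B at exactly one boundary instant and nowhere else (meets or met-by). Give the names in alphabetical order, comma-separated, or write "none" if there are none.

G, R

Target B = [March 10, March 15].
C [March 19, March 22] → after → no.
D [March 14, March 26] → overlapped-by → no.
E [March 1, March 13] → overlaps → no.
F [March 20, March 28] → after → no.
G [March 15, March 20] → met-by → yes.
K [March 11, March 24] → overlapped-by → no.
P [March 7, March 18] → contains → no.
Q [March 1, March 14] → overlaps → no.
R [March 5, March 10] → meets → yes.
S [March 14, March 20] → overlapped-by → no.
V [March 16, March 17] → after → no.
Result: G, R.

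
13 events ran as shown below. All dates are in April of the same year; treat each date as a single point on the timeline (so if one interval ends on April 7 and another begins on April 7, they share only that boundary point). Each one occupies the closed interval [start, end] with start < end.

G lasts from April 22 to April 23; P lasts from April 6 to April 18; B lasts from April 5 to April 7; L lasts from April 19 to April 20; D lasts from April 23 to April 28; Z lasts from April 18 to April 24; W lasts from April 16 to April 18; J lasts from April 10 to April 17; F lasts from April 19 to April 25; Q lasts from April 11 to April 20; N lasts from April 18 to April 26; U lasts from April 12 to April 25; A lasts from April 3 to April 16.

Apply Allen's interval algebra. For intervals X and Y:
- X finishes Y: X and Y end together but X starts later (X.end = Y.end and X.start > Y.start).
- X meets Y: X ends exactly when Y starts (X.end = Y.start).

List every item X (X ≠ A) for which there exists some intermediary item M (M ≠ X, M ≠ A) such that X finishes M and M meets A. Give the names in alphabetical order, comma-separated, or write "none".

none

Target A = [April 3, April 16].
Intermediaries M with M meets A: none.
Union: none.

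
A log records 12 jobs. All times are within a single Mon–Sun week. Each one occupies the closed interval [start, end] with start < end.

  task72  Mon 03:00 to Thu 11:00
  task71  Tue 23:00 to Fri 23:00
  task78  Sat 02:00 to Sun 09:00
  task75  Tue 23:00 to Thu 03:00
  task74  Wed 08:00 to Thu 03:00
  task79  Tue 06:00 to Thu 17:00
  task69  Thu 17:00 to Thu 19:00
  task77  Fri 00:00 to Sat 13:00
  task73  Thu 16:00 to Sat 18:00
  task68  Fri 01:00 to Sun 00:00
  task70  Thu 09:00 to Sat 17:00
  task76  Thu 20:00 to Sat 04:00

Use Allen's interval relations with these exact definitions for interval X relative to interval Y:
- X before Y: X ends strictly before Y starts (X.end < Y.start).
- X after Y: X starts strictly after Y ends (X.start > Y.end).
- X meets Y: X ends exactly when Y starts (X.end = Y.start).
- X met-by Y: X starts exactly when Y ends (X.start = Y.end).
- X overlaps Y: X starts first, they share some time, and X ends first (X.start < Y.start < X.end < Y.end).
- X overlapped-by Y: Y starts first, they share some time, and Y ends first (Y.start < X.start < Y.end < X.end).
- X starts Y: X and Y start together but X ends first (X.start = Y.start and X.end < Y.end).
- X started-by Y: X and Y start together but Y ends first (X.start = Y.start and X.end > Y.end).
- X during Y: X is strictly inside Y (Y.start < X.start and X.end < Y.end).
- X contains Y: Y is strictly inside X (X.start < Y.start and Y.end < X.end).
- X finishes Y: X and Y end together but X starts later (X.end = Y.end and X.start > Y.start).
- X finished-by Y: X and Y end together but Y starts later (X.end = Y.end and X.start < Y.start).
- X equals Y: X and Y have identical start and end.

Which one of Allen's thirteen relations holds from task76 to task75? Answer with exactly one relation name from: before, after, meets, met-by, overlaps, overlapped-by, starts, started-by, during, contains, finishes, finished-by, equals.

task76 = [Thu 20:00, Sat 04:00]; task75 = [Tue 23:00, Thu 03:00].
Compare endpoints: task76.start > task75.start, task76.start > task75.end, task76.end > task75.start, task76.end > task75.end.
That pattern is 'after'.

after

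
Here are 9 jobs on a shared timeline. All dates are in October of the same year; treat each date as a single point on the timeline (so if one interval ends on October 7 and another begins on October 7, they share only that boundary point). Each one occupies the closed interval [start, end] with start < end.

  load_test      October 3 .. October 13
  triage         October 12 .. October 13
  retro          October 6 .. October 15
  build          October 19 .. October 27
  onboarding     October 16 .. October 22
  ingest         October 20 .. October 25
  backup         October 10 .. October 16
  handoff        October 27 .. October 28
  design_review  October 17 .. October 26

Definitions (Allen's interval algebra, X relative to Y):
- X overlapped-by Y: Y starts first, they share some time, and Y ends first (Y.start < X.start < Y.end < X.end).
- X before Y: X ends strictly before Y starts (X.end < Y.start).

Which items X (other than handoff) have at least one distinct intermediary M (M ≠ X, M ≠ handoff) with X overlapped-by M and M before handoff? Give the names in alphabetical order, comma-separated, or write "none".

backup, build, design_review, ingest, retro

Target handoff = [October 27, October 28].
Intermediaries M with M before handoff: backup, design_review, ingest, load_test, onboarding, retro, triage.
Via backup — items with X overlapped-by backup: none.
Via design_review — items with X overlapped-by design_review: build.
Via ingest — items with X overlapped-by ingest: none.
Via load_test — items with X overlapped-by load_test: backup, retro.
Via onboarding — items with X overlapped-by onboarding: build, design_review, ingest.
Via retro — items with X overlapped-by retro: backup.
Via triage — items with X overlapped-by triage: none.
Union: backup, build, design_review, ingest, retro.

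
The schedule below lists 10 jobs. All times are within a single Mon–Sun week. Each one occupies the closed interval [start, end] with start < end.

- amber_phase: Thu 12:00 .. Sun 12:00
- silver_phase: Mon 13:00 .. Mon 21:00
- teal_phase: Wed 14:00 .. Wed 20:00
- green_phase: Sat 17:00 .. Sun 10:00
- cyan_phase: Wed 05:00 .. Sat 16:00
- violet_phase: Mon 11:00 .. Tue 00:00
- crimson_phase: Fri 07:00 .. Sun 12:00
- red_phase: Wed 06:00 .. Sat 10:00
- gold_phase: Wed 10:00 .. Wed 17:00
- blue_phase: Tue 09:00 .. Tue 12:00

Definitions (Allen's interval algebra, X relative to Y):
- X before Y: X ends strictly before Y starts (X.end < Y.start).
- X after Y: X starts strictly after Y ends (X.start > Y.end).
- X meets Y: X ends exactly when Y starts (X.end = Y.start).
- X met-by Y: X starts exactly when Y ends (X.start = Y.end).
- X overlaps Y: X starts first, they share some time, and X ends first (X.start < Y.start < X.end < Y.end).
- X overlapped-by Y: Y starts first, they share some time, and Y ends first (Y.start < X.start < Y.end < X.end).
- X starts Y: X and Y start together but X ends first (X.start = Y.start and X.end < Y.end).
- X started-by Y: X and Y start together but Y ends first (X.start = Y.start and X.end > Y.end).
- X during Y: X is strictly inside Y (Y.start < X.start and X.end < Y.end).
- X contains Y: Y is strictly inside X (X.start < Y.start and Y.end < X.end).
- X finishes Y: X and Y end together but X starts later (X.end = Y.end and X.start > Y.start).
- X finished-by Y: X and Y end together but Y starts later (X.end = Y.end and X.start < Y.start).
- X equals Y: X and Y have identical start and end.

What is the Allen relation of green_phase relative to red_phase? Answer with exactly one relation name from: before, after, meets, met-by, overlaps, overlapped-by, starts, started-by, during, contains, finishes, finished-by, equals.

green_phase = [Sat 17:00, Sun 10:00]; red_phase = [Wed 06:00, Sat 10:00].
Compare endpoints: green_phase.start > red_phase.start, green_phase.start > red_phase.end, green_phase.end > red_phase.start, green_phase.end > red_phase.end.
That pattern is 'after'.

after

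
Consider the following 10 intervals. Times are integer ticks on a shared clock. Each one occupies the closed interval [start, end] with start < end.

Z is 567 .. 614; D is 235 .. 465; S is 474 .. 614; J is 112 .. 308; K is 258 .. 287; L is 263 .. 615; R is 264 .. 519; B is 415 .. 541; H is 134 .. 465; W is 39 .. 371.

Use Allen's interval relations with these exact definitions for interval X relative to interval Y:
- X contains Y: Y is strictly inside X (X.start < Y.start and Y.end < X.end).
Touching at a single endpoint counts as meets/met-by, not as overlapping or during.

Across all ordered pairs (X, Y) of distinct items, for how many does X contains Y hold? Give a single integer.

Checking all 90 ordered pairs for relation 'contains'; matching pairs in alphabetical order:
(D, K): D contains K ✓
(H, K): H contains K ✓
(J, K): J contains K ✓
(L, B): L contains B ✓
(L, R): L contains R ✓
(L, S): L contains S ✓
(L, Z): L contains Z ✓
(W, J): W contains J ✓
(W, K): W contains K ✓
Count: 9.

9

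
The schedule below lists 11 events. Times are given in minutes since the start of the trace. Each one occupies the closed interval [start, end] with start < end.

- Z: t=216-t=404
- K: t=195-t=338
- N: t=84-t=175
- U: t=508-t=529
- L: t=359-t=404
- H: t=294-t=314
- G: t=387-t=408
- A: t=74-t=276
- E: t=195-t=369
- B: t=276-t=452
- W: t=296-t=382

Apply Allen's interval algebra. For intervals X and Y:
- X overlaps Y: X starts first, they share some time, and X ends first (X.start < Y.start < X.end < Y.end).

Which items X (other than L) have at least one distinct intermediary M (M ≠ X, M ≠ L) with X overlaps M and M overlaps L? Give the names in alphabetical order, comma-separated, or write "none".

A, E, H, K

Target L = [t=359, t=404].
Intermediaries M with M overlaps L: E, W.
Via E — items with X overlaps E: A.
Via W — items with X overlaps W: E, H, K.
Union: A, E, H, K.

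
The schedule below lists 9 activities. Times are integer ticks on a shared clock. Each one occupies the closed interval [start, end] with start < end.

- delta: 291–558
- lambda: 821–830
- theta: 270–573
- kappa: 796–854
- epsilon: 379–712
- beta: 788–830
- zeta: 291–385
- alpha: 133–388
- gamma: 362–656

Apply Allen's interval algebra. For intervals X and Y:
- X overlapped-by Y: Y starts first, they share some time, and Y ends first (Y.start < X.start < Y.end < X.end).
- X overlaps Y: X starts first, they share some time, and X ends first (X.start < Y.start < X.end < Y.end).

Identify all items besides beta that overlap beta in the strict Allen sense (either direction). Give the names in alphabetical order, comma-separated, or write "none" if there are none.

Target beta = [788, 830].
alpha [133, 388] → before → no.
delta [291, 558] → before → no.
epsilon [379, 712] → before → no.
gamma [362, 656] → before → no.
kappa [796, 854] → overlapped-by → yes.
lambda [821, 830] → finishes → no.
theta [270, 573] → before → no.
zeta [291, 385] → before → no.
Result: kappa.

kappa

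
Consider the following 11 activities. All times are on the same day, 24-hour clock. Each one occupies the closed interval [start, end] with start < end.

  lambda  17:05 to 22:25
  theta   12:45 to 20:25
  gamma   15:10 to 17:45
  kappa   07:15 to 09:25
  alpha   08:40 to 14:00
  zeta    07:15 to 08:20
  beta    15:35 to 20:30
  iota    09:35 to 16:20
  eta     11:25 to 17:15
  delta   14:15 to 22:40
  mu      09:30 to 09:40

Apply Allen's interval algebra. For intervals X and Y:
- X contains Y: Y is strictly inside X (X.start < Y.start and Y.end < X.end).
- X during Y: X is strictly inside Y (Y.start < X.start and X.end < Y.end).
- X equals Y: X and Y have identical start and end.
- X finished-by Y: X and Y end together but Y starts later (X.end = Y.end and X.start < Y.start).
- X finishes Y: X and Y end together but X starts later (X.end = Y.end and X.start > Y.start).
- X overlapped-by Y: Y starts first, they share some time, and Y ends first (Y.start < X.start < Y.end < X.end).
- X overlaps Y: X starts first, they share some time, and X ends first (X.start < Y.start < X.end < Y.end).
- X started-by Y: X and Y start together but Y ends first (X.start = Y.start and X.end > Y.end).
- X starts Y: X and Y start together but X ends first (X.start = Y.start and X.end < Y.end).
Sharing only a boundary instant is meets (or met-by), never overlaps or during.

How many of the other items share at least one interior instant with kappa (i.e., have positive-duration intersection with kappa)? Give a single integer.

2

Target kappa = [07:15, 09:25].
alpha [08:40, 14:00] → overlapped-by → counts.
beta [15:35, 20:30] → after → no.
delta [14:15, 22:40] → after → no.
eta [11:25, 17:15] → after → no.
gamma [15:10, 17:45] → after → no.
iota [09:35, 16:20] → after → no.
lambda [17:05, 22:25] → after → no.
mu [09:30, 09:40] → after → no.
theta [12:45, 20:25] → after → no.
zeta [07:15, 08:20] → starts → counts.
Total: 2.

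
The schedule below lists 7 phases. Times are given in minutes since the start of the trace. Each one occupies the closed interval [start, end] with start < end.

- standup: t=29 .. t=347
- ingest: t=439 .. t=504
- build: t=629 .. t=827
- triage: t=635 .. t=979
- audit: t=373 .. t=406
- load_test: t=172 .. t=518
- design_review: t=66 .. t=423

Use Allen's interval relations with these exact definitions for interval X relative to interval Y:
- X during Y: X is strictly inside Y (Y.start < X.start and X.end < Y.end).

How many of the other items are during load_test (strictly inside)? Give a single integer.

Target load_test = [t=172, t=518].
audit [t=373, t=406] → during → counts.
build [t=629, t=827] → after → no.
design_review [t=66, t=423] → overlaps → no.
ingest [t=439, t=504] → during → counts.
standup [t=29, t=347] → overlaps → no.
triage [t=635, t=979] → after → no.
Total: 2.

2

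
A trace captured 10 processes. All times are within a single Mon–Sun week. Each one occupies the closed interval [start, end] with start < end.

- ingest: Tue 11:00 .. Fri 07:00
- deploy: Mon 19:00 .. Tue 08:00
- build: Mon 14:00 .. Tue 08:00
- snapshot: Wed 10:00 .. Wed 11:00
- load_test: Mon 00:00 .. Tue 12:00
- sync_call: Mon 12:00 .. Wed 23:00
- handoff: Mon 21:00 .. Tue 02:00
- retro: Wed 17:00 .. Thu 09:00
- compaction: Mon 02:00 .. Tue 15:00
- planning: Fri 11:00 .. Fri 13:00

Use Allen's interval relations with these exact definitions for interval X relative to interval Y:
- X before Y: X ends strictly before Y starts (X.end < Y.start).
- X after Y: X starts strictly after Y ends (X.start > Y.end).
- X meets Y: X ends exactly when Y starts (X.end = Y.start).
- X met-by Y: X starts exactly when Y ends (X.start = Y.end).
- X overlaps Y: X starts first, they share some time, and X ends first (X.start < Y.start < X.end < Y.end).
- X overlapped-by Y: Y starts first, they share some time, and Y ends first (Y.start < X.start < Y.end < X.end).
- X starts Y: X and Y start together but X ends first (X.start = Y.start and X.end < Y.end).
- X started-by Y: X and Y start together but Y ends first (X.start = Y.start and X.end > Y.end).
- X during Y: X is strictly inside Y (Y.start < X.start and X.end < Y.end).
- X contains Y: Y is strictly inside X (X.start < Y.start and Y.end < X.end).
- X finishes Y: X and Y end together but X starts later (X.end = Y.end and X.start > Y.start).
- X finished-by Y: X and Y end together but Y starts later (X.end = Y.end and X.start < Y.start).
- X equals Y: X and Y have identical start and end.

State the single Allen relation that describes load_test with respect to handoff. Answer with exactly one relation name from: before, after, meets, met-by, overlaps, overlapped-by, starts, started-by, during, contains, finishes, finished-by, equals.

contains

load_test = [Mon 00:00, Tue 12:00]; handoff = [Mon 21:00, Tue 02:00].
Compare endpoints: load_test.start < handoff.start, load_test.start < handoff.end, load_test.end > handoff.start, load_test.end > handoff.end.
That pattern is 'contains'.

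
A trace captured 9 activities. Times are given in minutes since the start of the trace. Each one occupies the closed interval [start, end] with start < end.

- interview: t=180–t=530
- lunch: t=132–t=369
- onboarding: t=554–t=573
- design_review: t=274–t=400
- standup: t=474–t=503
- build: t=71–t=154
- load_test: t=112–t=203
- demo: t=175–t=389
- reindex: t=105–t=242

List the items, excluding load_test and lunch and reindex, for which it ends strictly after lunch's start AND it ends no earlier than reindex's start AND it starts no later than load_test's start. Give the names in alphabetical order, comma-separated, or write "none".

Conditions: its end is strictly after lunch's start (X.end > t=132) AND its end is no earlier than reindex's start (X.end >= t=105) AND its start is no later than load_test's start (X.start <= t=112).
build: end t=154 > t=132? ✓; end t=154 >= t=105? ✓; start t=71 <= t=112? ✓ → yes.
demo: end t=389 > t=132? ✓; end t=389 >= t=105? ✓; start t=175 <= t=112? ✗ → no.
design_review: end t=400 > t=132? ✓; end t=400 >= t=105? ✓; start t=274 <= t=112? ✗ → no.
interview: end t=530 > t=132? ✓; end t=530 >= t=105? ✓; start t=180 <= t=112? ✗ → no.
onboarding: end t=573 > t=132? ✓; end t=573 >= t=105? ✓; start t=554 <= t=112? ✗ → no.
standup: end t=503 > t=132? ✓; end t=503 >= t=105? ✓; start t=474 <= t=112? ✗ → no.
Result: build.

build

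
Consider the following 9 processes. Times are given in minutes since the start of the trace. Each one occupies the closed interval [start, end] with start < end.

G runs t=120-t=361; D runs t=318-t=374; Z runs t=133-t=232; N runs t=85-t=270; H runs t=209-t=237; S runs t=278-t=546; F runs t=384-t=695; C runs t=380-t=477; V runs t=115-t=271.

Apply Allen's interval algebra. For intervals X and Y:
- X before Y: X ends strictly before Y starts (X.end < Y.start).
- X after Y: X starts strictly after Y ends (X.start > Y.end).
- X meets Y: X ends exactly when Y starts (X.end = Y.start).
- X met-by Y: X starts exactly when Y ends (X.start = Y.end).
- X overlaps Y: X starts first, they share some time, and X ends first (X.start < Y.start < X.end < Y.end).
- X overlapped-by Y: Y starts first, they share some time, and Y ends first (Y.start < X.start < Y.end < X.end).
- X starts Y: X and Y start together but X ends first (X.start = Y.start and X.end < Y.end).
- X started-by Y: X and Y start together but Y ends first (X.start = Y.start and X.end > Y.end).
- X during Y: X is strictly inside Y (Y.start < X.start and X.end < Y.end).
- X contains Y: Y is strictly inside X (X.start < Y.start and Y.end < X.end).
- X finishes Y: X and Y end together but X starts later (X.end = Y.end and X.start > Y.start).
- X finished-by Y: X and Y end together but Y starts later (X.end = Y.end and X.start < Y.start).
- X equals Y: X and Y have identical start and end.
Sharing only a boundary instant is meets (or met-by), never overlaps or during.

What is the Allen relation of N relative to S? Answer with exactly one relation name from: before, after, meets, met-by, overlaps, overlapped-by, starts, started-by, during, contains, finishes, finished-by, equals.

before

N = [t=85, t=270]; S = [t=278, t=546].
Compare endpoints: N.start < S.start, N.start < S.end, N.end < S.start, N.end < S.end.
That pattern is 'before'.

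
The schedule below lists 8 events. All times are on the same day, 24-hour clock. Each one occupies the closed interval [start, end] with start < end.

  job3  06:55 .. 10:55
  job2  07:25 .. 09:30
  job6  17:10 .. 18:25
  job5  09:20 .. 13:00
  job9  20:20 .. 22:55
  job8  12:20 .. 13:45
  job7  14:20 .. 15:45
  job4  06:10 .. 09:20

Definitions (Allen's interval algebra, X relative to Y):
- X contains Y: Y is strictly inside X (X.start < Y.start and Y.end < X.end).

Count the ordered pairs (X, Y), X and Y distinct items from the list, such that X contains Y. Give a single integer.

Checking all 56 ordered pairs for relation 'contains'; matching pairs in alphabetical order:
(job3, job2): job3 contains job2 ✓
Count: 1.

1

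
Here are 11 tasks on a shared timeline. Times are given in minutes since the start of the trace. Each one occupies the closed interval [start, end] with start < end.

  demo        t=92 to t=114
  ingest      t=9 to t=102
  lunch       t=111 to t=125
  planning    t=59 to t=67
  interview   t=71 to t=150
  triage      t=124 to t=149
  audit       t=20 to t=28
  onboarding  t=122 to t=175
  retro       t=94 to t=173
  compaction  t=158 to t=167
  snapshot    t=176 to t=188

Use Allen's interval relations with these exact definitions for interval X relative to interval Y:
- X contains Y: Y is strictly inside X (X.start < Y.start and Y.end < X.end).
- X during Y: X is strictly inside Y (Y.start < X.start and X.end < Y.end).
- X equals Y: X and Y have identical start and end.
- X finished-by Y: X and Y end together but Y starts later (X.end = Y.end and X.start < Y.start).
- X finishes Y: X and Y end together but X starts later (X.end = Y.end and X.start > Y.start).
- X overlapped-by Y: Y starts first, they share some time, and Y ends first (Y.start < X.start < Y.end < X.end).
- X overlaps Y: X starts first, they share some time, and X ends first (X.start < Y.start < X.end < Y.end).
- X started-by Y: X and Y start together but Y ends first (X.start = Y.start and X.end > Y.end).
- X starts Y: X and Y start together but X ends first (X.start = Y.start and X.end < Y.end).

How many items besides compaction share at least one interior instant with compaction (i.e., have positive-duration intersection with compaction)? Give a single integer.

2

Target compaction = [t=158, t=167].
audit [t=20, t=28] → before → no.
demo [t=92, t=114] → before → no.
ingest [t=9, t=102] → before → no.
interview [t=71, t=150] → before → no.
lunch [t=111, t=125] → before → no.
onboarding [t=122, t=175] → contains → counts.
planning [t=59, t=67] → before → no.
retro [t=94, t=173] → contains → counts.
snapshot [t=176, t=188] → after → no.
triage [t=124, t=149] → before → no.
Total: 2.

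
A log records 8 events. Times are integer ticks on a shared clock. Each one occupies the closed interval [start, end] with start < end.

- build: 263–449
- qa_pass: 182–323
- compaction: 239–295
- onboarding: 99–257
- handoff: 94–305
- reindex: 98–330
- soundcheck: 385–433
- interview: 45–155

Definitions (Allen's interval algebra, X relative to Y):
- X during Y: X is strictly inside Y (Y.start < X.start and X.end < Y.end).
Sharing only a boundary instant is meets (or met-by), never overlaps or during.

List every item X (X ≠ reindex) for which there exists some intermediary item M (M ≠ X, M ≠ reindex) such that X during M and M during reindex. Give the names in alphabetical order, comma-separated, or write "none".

compaction

Target reindex = [98, 330].
Intermediaries M with M during reindex: compaction, onboarding, qa_pass.
Via compaction — items with X during compaction: none.
Via onboarding — items with X during onboarding: none.
Via qa_pass — items with X during qa_pass: compaction.
Union: compaction.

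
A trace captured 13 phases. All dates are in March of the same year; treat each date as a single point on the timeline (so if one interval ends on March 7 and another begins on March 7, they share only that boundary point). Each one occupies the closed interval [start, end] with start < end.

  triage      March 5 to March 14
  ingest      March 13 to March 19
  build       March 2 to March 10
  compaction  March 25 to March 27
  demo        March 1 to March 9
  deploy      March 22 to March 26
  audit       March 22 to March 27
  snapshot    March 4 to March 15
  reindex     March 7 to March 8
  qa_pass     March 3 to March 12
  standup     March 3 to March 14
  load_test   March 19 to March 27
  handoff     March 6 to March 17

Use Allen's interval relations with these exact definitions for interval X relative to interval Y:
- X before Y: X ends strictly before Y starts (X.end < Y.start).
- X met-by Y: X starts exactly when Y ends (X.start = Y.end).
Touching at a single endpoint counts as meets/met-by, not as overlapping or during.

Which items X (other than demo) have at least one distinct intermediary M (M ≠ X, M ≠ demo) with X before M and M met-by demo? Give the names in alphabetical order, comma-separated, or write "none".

none

Target demo = [March 1, March 9].
Intermediaries M with M met-by demo: none.
Union: none.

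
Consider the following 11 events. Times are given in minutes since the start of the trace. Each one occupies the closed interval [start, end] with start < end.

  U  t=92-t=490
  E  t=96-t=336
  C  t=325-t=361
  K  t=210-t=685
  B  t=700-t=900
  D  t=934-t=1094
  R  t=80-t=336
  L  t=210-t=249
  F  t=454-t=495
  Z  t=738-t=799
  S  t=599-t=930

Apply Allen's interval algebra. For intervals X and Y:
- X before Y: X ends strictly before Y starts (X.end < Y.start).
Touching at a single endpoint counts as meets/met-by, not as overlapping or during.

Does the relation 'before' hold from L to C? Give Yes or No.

Yes

L = [t=210, t=249], C = [t=325, t=361].
Actual relation of L to C: before.
Asked whether 'before' holds → Yes.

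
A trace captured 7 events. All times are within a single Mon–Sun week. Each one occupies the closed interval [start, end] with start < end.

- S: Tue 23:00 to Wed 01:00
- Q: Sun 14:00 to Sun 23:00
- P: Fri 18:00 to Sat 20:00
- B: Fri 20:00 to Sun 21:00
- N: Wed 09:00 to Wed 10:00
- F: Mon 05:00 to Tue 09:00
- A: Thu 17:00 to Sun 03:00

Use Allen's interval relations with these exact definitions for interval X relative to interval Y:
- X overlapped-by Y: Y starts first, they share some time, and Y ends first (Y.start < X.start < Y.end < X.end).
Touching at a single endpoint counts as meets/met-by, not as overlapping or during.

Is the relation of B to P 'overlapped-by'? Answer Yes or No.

Yes

B = [Fri 20:00, Sun 21:00], P = [Fri 18:00, Sat 20:00].
Actual relation of B to P: overlapped-by.
Asked whether 'overlapped-by' holds → Yes.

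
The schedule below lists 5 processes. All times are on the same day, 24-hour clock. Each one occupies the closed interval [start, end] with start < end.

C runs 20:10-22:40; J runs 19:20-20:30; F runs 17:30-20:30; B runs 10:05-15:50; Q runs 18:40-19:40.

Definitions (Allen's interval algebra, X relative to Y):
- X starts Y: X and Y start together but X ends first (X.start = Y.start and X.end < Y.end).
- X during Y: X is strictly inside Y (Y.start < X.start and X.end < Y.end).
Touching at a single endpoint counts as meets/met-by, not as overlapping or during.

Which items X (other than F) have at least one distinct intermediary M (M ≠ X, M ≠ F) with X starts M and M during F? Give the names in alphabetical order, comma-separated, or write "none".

none

Target F = [17:30, 20:30].
Intermediaries M with M during F: Q.
Via Q — items with X starts Q: none.
Union: none.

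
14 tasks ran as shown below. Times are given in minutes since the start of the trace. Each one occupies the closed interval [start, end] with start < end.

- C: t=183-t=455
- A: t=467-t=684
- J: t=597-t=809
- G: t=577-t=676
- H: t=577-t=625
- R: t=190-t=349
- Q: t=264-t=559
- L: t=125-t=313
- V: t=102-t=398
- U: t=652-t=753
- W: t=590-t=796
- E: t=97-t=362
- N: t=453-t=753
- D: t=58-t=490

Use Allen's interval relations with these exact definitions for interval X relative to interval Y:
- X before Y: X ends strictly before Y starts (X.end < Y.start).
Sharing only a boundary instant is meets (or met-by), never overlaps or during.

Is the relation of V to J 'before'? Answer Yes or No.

Yes

V = [t=102, t=398], J = [t=597, t=809].
Actual relation of V to J: before.
Asked whether 'before' holds → Yes.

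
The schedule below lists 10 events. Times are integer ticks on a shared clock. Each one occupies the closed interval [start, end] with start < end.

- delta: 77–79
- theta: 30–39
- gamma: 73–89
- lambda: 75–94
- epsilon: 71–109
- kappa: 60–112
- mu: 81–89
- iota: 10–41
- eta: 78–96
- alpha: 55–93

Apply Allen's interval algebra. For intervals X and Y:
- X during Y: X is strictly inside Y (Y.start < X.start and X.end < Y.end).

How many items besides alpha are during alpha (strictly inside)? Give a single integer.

Target alpha = [55, 93].
delta [77, 79] → during → counts.
epsilon [71, 109] → overlapped-by → no.
eta [78, 96] → overlapped-by → no.
gamma [73, 89] → during → counts.
iota [10, 41] → before → no.
kappa [60, 112] → overlapped-by → no.
lambda [75, 94] → overlapped-by → no.
mu [81, 89] → during → counts.
theta [30, 39] → before → no.
Total: 3.

3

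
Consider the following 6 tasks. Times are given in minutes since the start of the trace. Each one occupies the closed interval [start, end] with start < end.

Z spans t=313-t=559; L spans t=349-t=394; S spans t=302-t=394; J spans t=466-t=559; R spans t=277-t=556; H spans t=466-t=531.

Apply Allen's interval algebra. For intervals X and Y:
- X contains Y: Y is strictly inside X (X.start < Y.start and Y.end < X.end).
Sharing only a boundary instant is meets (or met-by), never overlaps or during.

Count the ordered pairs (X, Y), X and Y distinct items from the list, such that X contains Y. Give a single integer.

5

Checking all 30 ordered pairs for relation 'contains'; matching pairs in alphabetical order:
(R, H): R contains H ✓
(R, L): R contains L ✓
(R, S): R contains S ✓
(Z, H): Z contains H ✓
(Z, L): Z contains L ✓
Count: 5.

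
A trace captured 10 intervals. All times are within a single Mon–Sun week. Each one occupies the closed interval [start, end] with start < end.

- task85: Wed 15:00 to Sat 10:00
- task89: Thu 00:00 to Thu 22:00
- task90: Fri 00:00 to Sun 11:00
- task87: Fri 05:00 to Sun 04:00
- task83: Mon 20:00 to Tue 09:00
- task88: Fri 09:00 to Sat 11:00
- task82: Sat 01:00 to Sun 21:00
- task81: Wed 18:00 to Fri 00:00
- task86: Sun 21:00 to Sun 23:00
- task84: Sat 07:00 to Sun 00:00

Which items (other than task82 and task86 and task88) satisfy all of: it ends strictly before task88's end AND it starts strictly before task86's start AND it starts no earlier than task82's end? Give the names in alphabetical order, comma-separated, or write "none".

Conditions: its end is strictly before task88's end (X.end < Sat 11:00) AND its start is strictly before task86's start (X.start < Sun 21:00) AND its start is no earlier than task82's end (X.start >= Sun 21:00).
task81: end Fri 00:00 < Sat 11:00? ✓; start Wed 18:00 < Sun 21:00? ✓; start Wed 18:00 >= Sun 21:00? ✗ → no.
task83: end Tue 09:00 < Sat 11:00? ✓; start Mon 20:00 < Sun 21:00? ✓; start Mon 20:00 >= Sun 21:00? ✗ → no.
task84: end Sun 00:00 < Sat 11:00? ✗; start Sat 07:00 < Sun 21:00? ✓; start Sat 07:00 >= Sun 21:00? ✗ → no.
task85: end Sat 10:00 < Sat 11:00? ✓; start Wed 15:00 < Sun 21:00? ✓; start Wed 15:00 >= Sun 21:00? ✗ → no.
task87: end Sun 04:00 < Sat 11:00? ✗; start Fri 05:00 < Sun 21:00? ✓; start Fri 05:00 >= Sun 21:00? ✗ → no.
task89: end Thu 22:00 < Sat 11:00? ✓; start Thu 00:00 < Sun 21:00? ✓; start Thu 00:00 >= Sun 21:00? ✗ → no.
task90: end Sun 11:00 < Sat 11:00? ✗; start Fri 00:00 < Sun 21:00? ✓; start Fri 00:00 >= Sun 21:00? ✗ → no.
Result: none.

none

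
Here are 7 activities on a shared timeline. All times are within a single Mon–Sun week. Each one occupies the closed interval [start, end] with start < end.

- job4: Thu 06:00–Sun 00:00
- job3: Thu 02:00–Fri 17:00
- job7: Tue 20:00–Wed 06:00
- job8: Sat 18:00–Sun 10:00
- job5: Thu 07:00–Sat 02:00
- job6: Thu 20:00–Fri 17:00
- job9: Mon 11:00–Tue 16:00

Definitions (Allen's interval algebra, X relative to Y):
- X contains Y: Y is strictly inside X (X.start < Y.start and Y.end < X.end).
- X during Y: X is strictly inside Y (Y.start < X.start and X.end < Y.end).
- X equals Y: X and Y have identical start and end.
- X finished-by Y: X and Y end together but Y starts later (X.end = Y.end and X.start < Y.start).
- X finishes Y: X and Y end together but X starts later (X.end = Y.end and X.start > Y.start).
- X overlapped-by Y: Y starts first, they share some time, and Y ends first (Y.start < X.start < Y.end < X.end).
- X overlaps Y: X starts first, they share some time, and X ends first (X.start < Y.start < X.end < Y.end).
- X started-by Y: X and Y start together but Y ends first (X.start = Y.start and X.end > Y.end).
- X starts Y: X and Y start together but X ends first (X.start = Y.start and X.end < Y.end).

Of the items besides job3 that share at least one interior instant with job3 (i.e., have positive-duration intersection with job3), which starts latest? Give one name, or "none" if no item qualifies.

job6

Target job3 = [Thu 02:00, Fri 17:00].
job4 [Thu 06:00, Sun 00:00] → overlapped-by → candidate.
job5 [Thu 07:00, Sat 02:00] → overlapped-by → candidate.
job6 [Thu 20:00, Fri 17:00] → finishes → candidate.
job7 [Tue 20:00, Wed 06:00] → before → excluded.
job8 [Sat 18:00, Sun 10:00] → after → excluded.
job9 [Mon 11:00, Tue 16:00] → before → excluded.
Among candidates, latest start is Thu 20:00 → job6.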